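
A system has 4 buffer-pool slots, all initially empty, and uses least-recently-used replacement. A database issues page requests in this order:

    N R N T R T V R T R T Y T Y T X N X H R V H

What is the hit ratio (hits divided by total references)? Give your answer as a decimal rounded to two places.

N → miss, frames (N)
R → miss, frames (N R)
N → hit
T → miss, frames (R N T)
R → hit
T → hit
V → miss, frames (N R T V)
R → hit
T → hit
R → hit
T → hit
Y → miss, evict N, frames (V R T Y)
T → hit
Y → hit
T → hit
X → miss, evict V, frames (R Y T X)
N → miss, evict R, frames (Y T X N)
X → hit
H → miss, evict Y, frames (T N X H)
R → miss, evict T, frames (N X H R)
V → miss, evict N, frames (X H R V)
H → hit
Hits: 12 of 22 references → 12/22 = 0.5455.

0.55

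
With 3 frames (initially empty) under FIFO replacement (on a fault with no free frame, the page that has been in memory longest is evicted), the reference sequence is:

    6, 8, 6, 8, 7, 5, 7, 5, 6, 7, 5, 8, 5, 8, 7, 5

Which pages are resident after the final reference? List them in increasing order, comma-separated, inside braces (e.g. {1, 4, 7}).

6 → fault, frames [6]
8 → fault, frames [6, 8]
6 → hit
8 → hit
7 → fault, frames [6, 8, 7]
5 → fault, evict 6, frames [8, 7, 5]
7 → hit
5 → hit
6 → fault, evict 8, frames [7, 5, 6]
7 → hit
5 → hit
8 → fault, evict 7, frames [5, 6, 8]
5 → hit
8 → hit
7 → fault, evict 5, frames [6, 8, 7]
5 → fault, evict 6, frames [8, 7, 5]

{5, 7, 8}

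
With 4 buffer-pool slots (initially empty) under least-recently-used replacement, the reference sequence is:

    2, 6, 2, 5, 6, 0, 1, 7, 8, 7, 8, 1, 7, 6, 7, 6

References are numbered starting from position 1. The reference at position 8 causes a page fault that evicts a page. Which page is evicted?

5

pos 1: 2 -> fault, frames [2]
pos 2: 6 -> fault, frames [2, 6]
pos 3: 2 -> hit
pos 4: 5 -> fault, frames [6, 2, 5]
pos 5: 6 -> hit
pos 6: 0 -> fault, frames [2, 5, 6, 0]
pos 7: 1 -> fault, evict 2, frames [5, 6, 0, 1]
pos 8: 7 -> fault, evict 5, frames [6, 0, 1, 7]
At position 8, page 5 is evicted.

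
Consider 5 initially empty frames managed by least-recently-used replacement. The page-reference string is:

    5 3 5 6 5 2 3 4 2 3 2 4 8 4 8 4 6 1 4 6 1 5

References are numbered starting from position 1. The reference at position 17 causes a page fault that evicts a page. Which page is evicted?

pos 1: 5 → miss, frames [5]
pos 2: 3 → miss, frames [5, 3]
pos 3: 5 → hit
pos 4: 6 → miss, frames [3, 5, 6]
pos 5: 5 → hit
pos 6: 2 → miss, frames [3, 6, 5, 2]
pos 7: 3 → hit
pos 8: 4 → miss, frames [6, 5, 2, 3, 4]
pos 9: 2 → hit
pos 10: 3 → hit
pos 11: 2 → hit
pos 12: 4 → hit
pos 13: 8 → miss, evict 6, frames [5, 3, 2, 4, 8]
pos 14: 4 → hit
pos 15: 8 → hit
pos 16: 4 → hit
pos 17: 6 → miss, evict 5, frames [3, 2, 8, 4, 6]
At position 17, page 5 is evicted.

5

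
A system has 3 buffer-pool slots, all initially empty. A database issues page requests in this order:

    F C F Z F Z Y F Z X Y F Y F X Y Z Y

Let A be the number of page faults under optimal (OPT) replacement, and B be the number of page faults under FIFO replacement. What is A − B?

-2

Under OPT: F F . F . . F . . F . . . . . . F . → 6 faults.
Under FIFO: F F . F . . F F . F . . . . . . F F → 8 faults.
A − B = 6 − 8 = -2.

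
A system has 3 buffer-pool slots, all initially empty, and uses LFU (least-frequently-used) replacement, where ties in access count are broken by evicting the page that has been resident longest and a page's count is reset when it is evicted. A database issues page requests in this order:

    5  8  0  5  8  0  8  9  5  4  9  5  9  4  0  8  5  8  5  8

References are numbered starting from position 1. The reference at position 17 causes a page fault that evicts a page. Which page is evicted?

4

pos 1: 5 -> miss, frames {5}
pos 2: 8 -> miss, frames {5,8}
pos 3: 0 -> miss, frames {5,8,0}
pos 4: 5 -> hit
pos 5: 8 -> hit
pos 6: 0 -> hit
pos 7: 8 -> hit
pos 8: 9 -> miss, evict 5, frames {8,0,9}
pos 9: 5 -> miss, evict 9, frames {8,0,5}
pos 10: 4 -> miss, evict 5, frames {8,0,4}
pos 11: 9 -> miss, evict 4, frames {8,0,9}
pos 12: 5 -> miss, evict 9, frames {8,0,5}
pos 13: 9 -> miss, evict 5, frames {8,0,9}
pos 14: 4 -> miss, evict 9, frames {8,0,4}
pos 15: 0 -> hit
pos 16: 8 -> hit
pos 17: 5 -> miss, evict 4, frames {8,0,5}
At position 17, page 4 is evicted.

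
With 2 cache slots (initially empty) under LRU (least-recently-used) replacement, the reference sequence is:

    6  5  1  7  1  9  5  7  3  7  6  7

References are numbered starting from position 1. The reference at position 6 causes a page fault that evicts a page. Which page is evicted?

7

pos 1: 6: miss, frames (6)
pos 2: 5: miss, frames (6 5)
pos 3: 1: miss, evict 6, frames (5 1)
pos 4: 7: miss, evict 5, frames (1 7)
pos 5: 1: hit
pos 6: 9: miss, evict 7, frames (1 9)
At position 6, page 7 is evicted.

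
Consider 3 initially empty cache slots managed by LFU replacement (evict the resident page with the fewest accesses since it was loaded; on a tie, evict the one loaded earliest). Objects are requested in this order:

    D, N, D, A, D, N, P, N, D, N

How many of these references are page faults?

4

D -> miss, frames [D]
N -> miss, frames [D, N]
D -> hit
A -> miss, frames [D, N, A]
D -> hit
N -> hit
P -> miss, evict A, frames [D, N, P]
N -> hit
D -> hit
N -> hit
Page faults: 4.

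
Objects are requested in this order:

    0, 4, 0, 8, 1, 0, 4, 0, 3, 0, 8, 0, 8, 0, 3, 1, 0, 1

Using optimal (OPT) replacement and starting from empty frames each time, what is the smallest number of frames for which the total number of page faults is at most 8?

3

f=1: 18 faults
f=2: 9 faults
f=3: 7 faults
f=4: 5 faults
f=5: 5 faults
Smallest f with faults ≤ 8 is 3.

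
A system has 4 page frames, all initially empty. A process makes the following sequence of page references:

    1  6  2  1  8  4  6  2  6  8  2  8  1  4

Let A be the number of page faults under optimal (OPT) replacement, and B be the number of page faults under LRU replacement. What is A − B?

-3

Under OPT: F F F . F F . . . . . . F . → 6 faults.
Under LRU: F F F . F F F F . . . . F F → 9 faults.
A − B = 6 − 9 = -3.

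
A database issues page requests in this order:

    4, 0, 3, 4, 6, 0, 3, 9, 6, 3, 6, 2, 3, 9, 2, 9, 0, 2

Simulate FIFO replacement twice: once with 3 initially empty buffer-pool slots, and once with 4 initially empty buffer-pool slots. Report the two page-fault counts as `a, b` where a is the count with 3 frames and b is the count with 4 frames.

3 frames: F F F . F . . F . . . F F . . . F . → 8 faults.
4 frames: F F F . F . . F . . . F . . . . F . → 7 faults.
7 < 8: adding a frame reduced faults, as is typical.

8, 7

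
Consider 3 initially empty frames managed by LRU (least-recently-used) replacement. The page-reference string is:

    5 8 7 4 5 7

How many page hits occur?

5 -> fault, frames (5)
8 -> fault, frames (5 8)
7 -> fault, frames (5 8 7)
4 -> fault, evict 5, frames (8 7 4)
5 -> fault, evict 8, frames (7 4 5)
7 -> hit
Hits: 1.

1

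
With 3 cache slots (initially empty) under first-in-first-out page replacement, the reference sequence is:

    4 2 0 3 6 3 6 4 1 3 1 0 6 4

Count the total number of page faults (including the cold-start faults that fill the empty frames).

11

4 → fault, frames {4}
2 → fault, frames {4,2}
0 → fault, frames {4,2,0}
3 → fault, evict 4, frames {2,0,3}
6 → fault, evict 2, frames {0,3,6}
3 → hit
6 → hit
4 → fault, evict 0, frames {3,6,4}
1 → fault, evict 3, frames {6,4,1}
3 → fault, evict 6, frames {4,1,3}
1 → hit
0 → fault, evict 4, frames {1,3,0}
6 → fault, evict 1, frames {3,0,6}
4 → fault, evict 3, frames {0,6,4}
Page faults: 11.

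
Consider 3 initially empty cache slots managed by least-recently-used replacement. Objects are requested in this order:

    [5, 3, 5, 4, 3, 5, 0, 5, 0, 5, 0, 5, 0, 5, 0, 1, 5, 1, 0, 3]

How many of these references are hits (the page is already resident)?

14

5 → fault, frames (5)
3 → fault, frames (5 3)
5 → hit
4 → fault, frames (3 5 4)
3 → hit
5 → hit
0 → fault, evict 4, frames (3 5 0)
5 → hit
0 → hit
5 → hit
0 → hit
5 → hit
0 → hit
5 → hit
0 → hit
1 → fault, evict 3, frames (5 0 1)
5 → hit
1 → hit
0 → hit
3 → fault, evict 5, frames (1 0 3)
Hits: 14.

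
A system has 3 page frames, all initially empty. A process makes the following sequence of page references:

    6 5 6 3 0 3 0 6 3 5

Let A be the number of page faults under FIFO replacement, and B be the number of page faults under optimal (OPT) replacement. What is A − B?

Under FIFO: F F . F F . . F . F → 6 faults.
Under OPT: F F . F F . . . . F → 5 faults.
A − B = 6 − 5 = 1.

1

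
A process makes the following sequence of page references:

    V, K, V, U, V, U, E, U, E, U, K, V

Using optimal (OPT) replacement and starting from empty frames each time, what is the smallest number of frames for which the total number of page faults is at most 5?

f=1: 12 faults
f=2: 6 faults
f=3: 5 faults
f=4: 4 faults
Smallest f with faults ≤ 5 is 3.

3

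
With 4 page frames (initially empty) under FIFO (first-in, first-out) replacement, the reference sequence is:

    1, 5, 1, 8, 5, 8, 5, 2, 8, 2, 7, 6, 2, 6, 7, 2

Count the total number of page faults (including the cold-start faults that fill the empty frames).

1 -> fault, frames [1]
5 -> fault, frames [1, 5]
1 -> hit
8 -> fault, frames [1, 5, 8]
5 -> hit
8 -> hit
5 -> hit
2 -> fault, frames [1, 5, 8, 2]
8 -> hit
2 -> hit
7 -> fault, evict 1, frames [5, 8, 2, 7]
6 -> fault, evict 5, frames [8, 2, 7, 6]
2 -> hit
6 -> hit
7 -> hit
2 -> hit
Page faults: 6.

6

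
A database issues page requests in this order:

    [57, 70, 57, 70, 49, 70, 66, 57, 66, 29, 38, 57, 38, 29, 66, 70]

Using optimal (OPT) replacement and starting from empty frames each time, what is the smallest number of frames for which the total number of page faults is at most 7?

4

f=1: 16 faults
f=2: 10 faults
f=3: 8 faults
f=4: 7 faults
f=5: 6 faults
f=6: 6 faults
Smallest f with faults ≤ 7 is 4.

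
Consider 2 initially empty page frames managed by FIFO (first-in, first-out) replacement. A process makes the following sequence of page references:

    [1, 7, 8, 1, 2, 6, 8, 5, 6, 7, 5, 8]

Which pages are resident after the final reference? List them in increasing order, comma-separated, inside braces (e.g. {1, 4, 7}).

{5, 8}

1: fault, frames [1]
7: fault, frames [1, 7]
8: fault, evict 1, frames [7, 8]
1: fault, evict 7, frames [8, 1]
2: fault, evict 8, frames [1, 2]
6: fault, evict 1, frames [2, 6]
8: fault, evict 2, frames [6, 8]
5: fault, evict 6, frames [8, 5]
6: fault, evict 8, frames [5, 6]
7: fault, evict 5, frames [6, 7]
5: fault, evict 6, frames [7, 5]
8: fault, evict 7, frames [5, 8]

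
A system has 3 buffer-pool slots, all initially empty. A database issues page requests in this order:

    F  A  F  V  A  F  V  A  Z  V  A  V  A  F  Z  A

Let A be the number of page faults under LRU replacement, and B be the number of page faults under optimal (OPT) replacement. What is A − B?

Under LRU: F F . F . . . . F . . . . F F . → 6 faults.
Under OPT: F F . F . . . . F . . . . F . . → 5 faults.
A − B = 6 − 5 = 1.

1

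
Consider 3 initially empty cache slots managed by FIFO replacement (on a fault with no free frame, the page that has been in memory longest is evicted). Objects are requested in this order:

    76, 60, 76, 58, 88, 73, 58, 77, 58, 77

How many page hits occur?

76 -> miss, frames {76}
60 -> miss, frames {76,60}
76 -> hit
58 -> miss, frames {76,60,58}
88 -> miss, evict 76, frames {60,58,88}
73 -> miss, evict 60, frames {58,88,73}
58 -> hit
77 -> miss, evict 58, frames {88,73,77}
58 -> miss, evict 88, frames {73,77,58}
77 -> hit
Hits: 3.

3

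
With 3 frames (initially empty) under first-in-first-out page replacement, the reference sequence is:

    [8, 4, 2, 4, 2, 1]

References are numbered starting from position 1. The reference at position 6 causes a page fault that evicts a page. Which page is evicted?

8

pos 1: 8: fault, frames [8]
pos 2: 4: fault, frames [8, 4]
pos 3: 2: fault, frames [8, 4, 2]
pos 4: 4: hit
pos 5: 2: hit
pos 6: 1: fault, evict 8, frames [4, 2, 1]
At position 6, page 8 is evicted.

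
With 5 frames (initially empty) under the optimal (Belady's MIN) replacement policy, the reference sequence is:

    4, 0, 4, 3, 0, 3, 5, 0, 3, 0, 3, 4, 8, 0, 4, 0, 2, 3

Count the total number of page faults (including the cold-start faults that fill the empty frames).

6

4: fault, frames (4)
0: fault, frames (4 0)
4: hit
3: fault, frames (4 0 3)
0: hit
3: hit
5: fault, frames (4 0 3 5)
0: hit
3: hit
0: hit
3: hit
4: hit
8: fault, frames (4 0 3 5 8)
0: hit
4: hit
0: hit
2: fault, evict 8, frames (4 0 3 5 2)
3: hit
Page faults: 6.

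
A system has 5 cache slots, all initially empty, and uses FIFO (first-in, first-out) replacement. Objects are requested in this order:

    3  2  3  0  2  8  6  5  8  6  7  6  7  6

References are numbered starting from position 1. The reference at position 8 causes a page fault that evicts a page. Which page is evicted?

pos 1: 3 -> miss, frames [3]
pos 2: 2 -> miss, frames [3, 2]
pos 3: 3 -> hit
pos 4: 0 -> miss, frames [3, 2, 0]
pos 5: 2 -> hit
pos 6: 8 -> miss, frames [3, 2, 0, 8]
pos 7: 6 -> miss, frames [3, 2, 0, 8, 6]
pos 8: 5 -> miss, evict 3, frames [2, 0, 8, 6, 5]
At position 8, page 3 is evicted.

3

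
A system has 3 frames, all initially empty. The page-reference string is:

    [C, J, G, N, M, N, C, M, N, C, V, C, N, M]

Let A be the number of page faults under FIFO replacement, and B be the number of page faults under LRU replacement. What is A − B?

Under FIFO: F F F F F . F . . . F . F F → 9 faults.
Under LRU: F F F F F . F . . . F . . F → 8 faults.
A − B = 9 − 8 = 1.

1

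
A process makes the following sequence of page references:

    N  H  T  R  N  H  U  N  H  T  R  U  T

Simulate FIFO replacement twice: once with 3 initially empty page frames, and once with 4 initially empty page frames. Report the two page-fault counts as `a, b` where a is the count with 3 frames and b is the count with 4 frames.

9, 10

3 frames: F F F F F F F . . F F . . → 9 faults.
4 frames: F F F F . . F F F F F F . → 10 faults.
10 > 9: adding a frame increased faults — Belady's anomaly.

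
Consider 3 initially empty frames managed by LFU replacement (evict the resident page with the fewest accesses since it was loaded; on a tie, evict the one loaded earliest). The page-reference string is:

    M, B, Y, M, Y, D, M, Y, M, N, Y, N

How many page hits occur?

7

M -> fault, frames [M]
B -> fault, frames [M, B]
Y -> fault, frames [M, B, Y]
M -> hit
Y -> hit
D -> fault, evict B, frames [M, Y, D]
M -> hit
Y -> hit
M -> hit
N -> fault, evict D, frames [M, Y, N]
Y -> hit
N -> hit
Hits: 7.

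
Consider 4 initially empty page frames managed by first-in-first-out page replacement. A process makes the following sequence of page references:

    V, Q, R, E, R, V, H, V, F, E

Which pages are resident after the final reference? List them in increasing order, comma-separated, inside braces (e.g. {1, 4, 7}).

{E, F, H, V}

V: miss, frames (V)
Q: miss, frames (V Q)
R: miss, frames (V Q R)
E: miss, frames (V Q R E)
R: hit
V: hit
H: miss, evict V, frames (Q R E H)
V: miss, evict Q, frames (R E H V)
F: miss, evict R, frames (E H V F)
E: hit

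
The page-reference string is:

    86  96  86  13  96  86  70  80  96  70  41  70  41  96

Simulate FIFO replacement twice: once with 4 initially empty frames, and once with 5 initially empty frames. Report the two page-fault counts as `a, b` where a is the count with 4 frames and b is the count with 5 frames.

4 frames: F F . F . . F F . . F . . F → 7 faults.
5 frames: F F . F . . F F . . F . . . → 6 faults.
6 < 7: adding a frame reduced faults, as is typical.

7, 6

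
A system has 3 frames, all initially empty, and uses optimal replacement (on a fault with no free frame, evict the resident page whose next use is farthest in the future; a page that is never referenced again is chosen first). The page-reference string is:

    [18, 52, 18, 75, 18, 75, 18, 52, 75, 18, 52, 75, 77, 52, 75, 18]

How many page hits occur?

11

18: miss, frames {18}
52: miss, frames {18,52}
18: hit
75: miss, frames {18,52,75}
18: hit
75: hit
18: hit
52: hit
75: hit
18: hit
52: hit
75: hit
77: miss, evict 18, frames {52,75,77}
52: hit
75: hit
18: miss, evict 77, frames {52,75,18}
Hits: 11.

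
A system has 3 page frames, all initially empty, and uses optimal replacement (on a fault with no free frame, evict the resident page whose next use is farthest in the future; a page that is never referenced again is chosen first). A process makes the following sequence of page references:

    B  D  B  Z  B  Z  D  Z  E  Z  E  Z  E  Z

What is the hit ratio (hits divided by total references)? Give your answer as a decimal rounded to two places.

B → miss, frames (B)
D → miss, frames (B D)
B → hit
Z → miss, frames (B D Z)
B → hit
Z → hit
D → hit
Z → hit
E → miss, evict D, frames (B Z E)
Z → hit
E → hit
Z → hit
E → hit
Z → hit
Hits: 10 of 14 references → 10/14 = 0.7143.

0.71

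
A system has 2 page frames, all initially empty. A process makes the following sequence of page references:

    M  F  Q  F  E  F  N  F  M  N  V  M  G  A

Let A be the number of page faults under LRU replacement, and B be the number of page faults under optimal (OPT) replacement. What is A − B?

2

Under LRU: F F F . F . F . F F F F F F → 11 faults.
Under OPT: F F F . F . F . F . F . F F → 9 faults.
A − B = 11 − 9 = 2.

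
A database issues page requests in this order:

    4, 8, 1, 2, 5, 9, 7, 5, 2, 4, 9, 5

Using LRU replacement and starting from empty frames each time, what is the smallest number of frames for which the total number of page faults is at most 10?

4

f=1: 12 faults
f=2: 12 faults
f=3: 11 faults
f=4: 9 faults
f=5: 8 faults
f=6: 8 faults
f=7: 7 faults
Smallest f with faults ≤ 10 is 4.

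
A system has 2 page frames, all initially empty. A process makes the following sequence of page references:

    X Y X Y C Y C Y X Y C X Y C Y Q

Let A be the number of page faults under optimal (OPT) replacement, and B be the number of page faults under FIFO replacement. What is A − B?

-3

Under OPT: F F . . F . . . F . F . F . . F → 7 faults.
Under FIFO: F F . . F . . . F F F F F F . F → 10 faults.
A − B = 7 − 10 = -3.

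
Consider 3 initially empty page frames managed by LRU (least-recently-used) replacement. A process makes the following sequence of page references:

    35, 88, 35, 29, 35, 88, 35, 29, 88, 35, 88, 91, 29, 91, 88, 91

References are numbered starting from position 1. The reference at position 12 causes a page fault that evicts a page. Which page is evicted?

29

pos 1: 35 → miss, frames {35}
pos 2: 88 → miss, frames {35,88}
pos 3: 35 → hit
pos 4: 29 → miss, frames {88,35,29}
pos 5: 35 → hit
pos 6: 88 → hit
pos 7: 35 → hit
pos 8: 29 → hit
pos 9: 88 → hit
pos 10: 35 → hit
pos 11: 88 → hit
pos 12: 91 → miss, evict 29, frames {35,88,91}
At position 12, page 29 is evicted.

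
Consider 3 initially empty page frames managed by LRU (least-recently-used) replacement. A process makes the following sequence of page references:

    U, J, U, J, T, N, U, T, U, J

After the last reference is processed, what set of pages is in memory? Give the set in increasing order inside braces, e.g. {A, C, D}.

U: miss, frames [U]
J: miss, frames [U, J]
U: hit
J: hit
T: miss, frames [U, J, T]
N: miss, evict U, frames [J, T, N]
U: miss, evict J, frames [T, N, U]
T: hit
U: hit
J: miss, evict N, frames [T, U, J]

{J, T, U}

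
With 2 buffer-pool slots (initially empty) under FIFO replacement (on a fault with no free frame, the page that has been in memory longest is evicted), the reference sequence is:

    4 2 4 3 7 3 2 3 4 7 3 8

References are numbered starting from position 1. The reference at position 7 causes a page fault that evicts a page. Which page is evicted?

3

pos 1: 4 -> fault, frames [4]
pos 2: 2 -> fault, frames [4, 2]
pos 3: 4 -> hit
pos 4: 3 -> fault, evict 4, frames [2, 3]
pos 5: 7 -> fault, evict 2, frames [3, 7]
pos 6: 3 -> hit
pos 7: 2 -> fault, evict 3, frames [7, 2]
At position 7, page 3 is evicted.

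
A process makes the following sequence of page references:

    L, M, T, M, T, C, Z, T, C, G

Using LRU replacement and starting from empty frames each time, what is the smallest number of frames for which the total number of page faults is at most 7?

3

f=1: 10 faults
f=2: 8 faults
f=3: 6 faults
f=4: 6 faults
f=5: 6 faults
f=6: 6 faults
Smallest f with faults ≤ 7 is 3.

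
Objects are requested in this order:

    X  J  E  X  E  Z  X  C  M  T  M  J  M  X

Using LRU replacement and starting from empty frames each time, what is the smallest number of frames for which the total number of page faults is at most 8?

5

f=1: 14 faults
f=2: 11 faults
f=3: 9 faults
f=4: 9 faults
f=5: 8 faults
f=6: 8 faults
f=7: 7 faults
Smallest f with faults ≤ 8 is 5.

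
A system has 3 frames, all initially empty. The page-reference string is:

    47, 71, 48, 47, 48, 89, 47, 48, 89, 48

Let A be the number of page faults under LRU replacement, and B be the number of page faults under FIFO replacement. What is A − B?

Under LRU: F F F . . F . . . . → 4 faults.
Under FIFO: F F F . . F F . . . → 5 faults.
A − B = 4 − 5 = -1.

-1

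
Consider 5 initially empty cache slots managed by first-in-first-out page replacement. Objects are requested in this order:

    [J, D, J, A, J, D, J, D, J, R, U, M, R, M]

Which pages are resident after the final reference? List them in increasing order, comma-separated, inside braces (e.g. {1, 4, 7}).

{A, D, M, R, U}

J → fault, frames [J]
D → fault, frames [J, D]
J → hit
A → fault, frames [J, D, A]
J → hit
D → hit
J → hit
D → hit
J → hit
R → fault, frames [J, D, A, R]
U → fault, frames [J, D, A, R, U]
M → fault, evict J, frames [D, A, R, U, M]
R → hit
M → hit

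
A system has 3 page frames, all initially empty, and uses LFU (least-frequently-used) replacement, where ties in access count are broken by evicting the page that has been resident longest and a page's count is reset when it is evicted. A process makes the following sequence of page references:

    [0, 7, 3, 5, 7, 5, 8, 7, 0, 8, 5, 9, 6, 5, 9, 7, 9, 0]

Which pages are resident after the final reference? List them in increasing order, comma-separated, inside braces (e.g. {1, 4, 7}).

{0, 5, 7}

0 → fault, frames [0]
7 → fault, frames [0, 7]
3 → fault, frames [0, 7, 3]
5 → fault, evict 0, frames [7, 3, 5]
7 → hit
5 → hit
8 → fault, evict 3, frames [7, 5, 8]
7 → hit
0 → fault, evict 8, frames [7, 5, 0]
8 → fault, evict 0, frames [7, 5, 8]
5 → hit
9 → fault, evict 8, frames [7, 5, 9]
6 → fault, evict 9, frames [7, 5, 6]
5 → hit
9 → fault, evict 6, frames [7, 5, 9]
7 → hit
9 → hit
0 → fault, evict 9, frames [7, 5, 0]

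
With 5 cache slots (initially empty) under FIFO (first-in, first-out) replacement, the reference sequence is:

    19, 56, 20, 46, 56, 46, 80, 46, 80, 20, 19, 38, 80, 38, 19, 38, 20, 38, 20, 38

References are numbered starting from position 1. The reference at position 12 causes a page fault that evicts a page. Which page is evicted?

pos 1: 19 → miss, frames {19}
pos 2: 56 → miss, frames {19,56}
pos 3: 20 → miss, frames {19,56,20}
pos 4: 46 → miss, frames {19,56,20,46}
pos 5: 56 → hit
pos 6: 46 → hit
pos 7: 80 → miss, frames {19,56,20,46,80}
pos 8: 46 → hit
pos 9: 80 → hit
pos 10: 20 → hit
pos 11: 19 → hit
pos 12: 38 → miss, evict 19, frames {56,20,46,80,38}
At position 12, page 19 is evicted.

19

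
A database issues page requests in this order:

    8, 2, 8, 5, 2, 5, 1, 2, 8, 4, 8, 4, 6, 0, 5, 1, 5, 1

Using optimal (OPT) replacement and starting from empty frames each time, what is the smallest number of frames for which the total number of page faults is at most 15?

f=1: 18 faults
f=2: 10 faults
f=3: 8 faults
f=4: 7 faults
f=5: 7 faults
f=6: 7 faults
f=7: 7 faults
Smallest f with faults ≤ 15 is 2.

2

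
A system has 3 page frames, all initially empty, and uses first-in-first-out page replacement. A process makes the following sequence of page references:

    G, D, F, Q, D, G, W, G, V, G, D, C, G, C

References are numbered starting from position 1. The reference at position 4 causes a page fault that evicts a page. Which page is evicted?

G

pos 1: G -> fault, frames (G)
pos 2: D -> fault, frames (G D)
pos 3: F -> fault, frames (G D F)
pos 4: Q -> fault, evict G, frames (D F Q)
At position 4, page G is evicted.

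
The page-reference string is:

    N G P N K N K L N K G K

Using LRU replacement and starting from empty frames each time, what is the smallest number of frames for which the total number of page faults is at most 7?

f=1: 12 faults
f=2: 9 faults
f=3: 6 faults
f=4: 6 faults
f=5: 5 faults
Smallest f with faults ≤ 7 is 3.

3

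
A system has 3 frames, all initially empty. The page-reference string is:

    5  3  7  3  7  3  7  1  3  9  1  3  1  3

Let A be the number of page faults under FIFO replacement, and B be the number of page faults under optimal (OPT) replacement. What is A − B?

1

Under FIFO: F F F . . . . F . F . F . . → 6 faults.
Under OPT: F F F . . . . F . F . . . . → 5 faults.
A − B = 6 − 5 = 1.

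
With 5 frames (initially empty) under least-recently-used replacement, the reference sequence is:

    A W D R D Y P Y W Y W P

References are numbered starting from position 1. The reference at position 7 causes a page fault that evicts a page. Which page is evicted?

pos 1: A → miss, frames {A}
pos 2: W → miss, frames {A,W}
pos 3: D → miss, frames {A,W,D}
pos 4: R → miss, frames {A,W,D,R}
pos 5: D → hit
pos 6: Y → miss, frames {A,W,R,D,Y}
pos 7: P → miss, evict A, frames {W,R,D,Y,P}
At position 7, page A is evicted.

A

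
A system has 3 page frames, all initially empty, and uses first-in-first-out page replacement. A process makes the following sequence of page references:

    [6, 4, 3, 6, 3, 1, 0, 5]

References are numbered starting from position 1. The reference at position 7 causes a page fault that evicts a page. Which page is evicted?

4

pos 1: 6 → fault, frames [6]
pos 2: 4 → fault, frames [6, 4]
pos 3: 3 → fault, frames [6, 4, 3]
pos 4: 6 → hit
pos 5: 3 → hit
pos 6: 1 → fault, evict 6, frames [4, 3, 1]
pos 7: 0 → fault, evict 4, frames [3, 1, 0]
At position 7, page 4 is evicted.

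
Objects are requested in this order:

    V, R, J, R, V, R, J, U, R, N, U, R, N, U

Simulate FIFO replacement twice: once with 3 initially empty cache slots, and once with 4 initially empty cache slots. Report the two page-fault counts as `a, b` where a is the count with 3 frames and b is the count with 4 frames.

3 frames: F F F . . . . F . F . F . . → 6 faults.
4 frames: F F F . . . . F . F . . . . → 5 faults.
5 < 6: adding a frame reduced faults, as is typical.

6, 5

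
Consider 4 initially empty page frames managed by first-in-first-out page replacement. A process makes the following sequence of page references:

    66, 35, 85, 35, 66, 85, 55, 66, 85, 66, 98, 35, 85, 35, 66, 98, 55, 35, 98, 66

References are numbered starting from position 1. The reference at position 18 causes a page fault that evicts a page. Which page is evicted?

pos 1: 66: fault, frames [66]
pos 2: 35: fault, frames [66, 35]
pos 3: 85: fault, frames [66, 35, 85]
pos 4: 35: hit
pos 5: 66: hit
pos 6: 85: hit
pos 7: 55: fault, frames [66, 35, 85, 55]
pos 8: 66: hit
pos 9: 85: hit
pos 10: 66: hit
pos 11: 98: fault, evict 66, frames [35, 85, 55, 98]
pos 12: 35: hit
pos 13: 85: hit
pos 14: 35: hit
pos 15: 66: fault, evict 35, frames [85, 55, 98, 66]
pos 16: 98: hit
pos 17: 55: hit
pos 18: 35: fault, evict 85, frames [55, 98, 66, 35]
At position 18, page 85 is evicted.

85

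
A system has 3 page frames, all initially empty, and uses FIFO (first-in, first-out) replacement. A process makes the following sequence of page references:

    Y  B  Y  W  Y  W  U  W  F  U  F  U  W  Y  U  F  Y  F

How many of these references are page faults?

Y → fault, frames {Y}
B → fault, frames {Y,B}
Y → hit
W → fault, frames {Y,B,W}
Y → hit
W → hit
U → fault, evict Y, frames {B,W,U}
W → hit
F → fault, evict B, frames {W,U,F}
U → hit
F → hit
U → hit
W → hit
Y → fault, evict W, frames {U,F,Y}
U → hit
F → hit
Y → hit
F → hit
Page faults: 6.

6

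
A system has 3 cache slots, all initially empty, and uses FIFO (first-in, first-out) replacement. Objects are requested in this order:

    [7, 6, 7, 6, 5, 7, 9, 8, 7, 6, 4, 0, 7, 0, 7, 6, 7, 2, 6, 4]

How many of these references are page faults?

7: fault, frames {7}
6: fault, frames {7,6}
7: hit
6: hit
5: fault, frames {7,6,5}
7: hit
9: fault, evict 7, frames {6,5,9}
8: fault, evict 6, frames {5,9,8}
7: fault, evict 5, frames {9,8,7}
6: fault, evict 9, frames {8,7,6}
4: fault, evict 8, frames {7,6,4}
0: fault, evict 7, frames {6,4,0}
7: fault, evict 6, frames {4,0,7}
0: hit
7: hit
6: fault, evict 4, frames {0,7,6}
7: hit
2: fault, evict 0, frames {7,6,2}
6: hit
4: fault, evict 7, frames {6,2,4}
Page faults: 13.

13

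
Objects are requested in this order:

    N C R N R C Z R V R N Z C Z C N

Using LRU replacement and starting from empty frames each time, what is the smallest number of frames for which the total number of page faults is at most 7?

4

f=1: 16 faults
f=2: 12 faults
f=3: 8 faults
f=4: 7 faults
f=5: 5 faults
Smallest f with faults ≤ 7 is 4.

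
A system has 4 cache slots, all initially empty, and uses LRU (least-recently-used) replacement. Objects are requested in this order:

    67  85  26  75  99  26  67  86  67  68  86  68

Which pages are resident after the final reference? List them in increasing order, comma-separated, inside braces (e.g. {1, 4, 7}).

67: miss, frames (67)
85: miss, frames (67 85)
26: miss, frames (67 85 26)
75: miss, frames (67 85 26 75)
99: miss, evict 67, frames (85 26 75 99)
26: hit
67: miss, evict 85, frames (75 99 26 67)
86: miss, evict 75, frames (99 26 67 86)
67: hit
68: miss, evict 99, frames (26 86 67 68)
86: hit
68: hit

{26, 67, 68, 86}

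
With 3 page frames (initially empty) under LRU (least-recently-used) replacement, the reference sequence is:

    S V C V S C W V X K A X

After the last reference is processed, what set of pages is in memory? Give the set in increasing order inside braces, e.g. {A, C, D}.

S: miss, frames [S]
V: miss, frames [S, V]
C: miss, frames [S, V, C]
V: hit
S: hit
C: hit
W: miss, evict V, frames [S, C, W]
V: miss, evict S, frames [C, W, V]
X: miss, evict C, frames [W, V, X]
K: miss, evict W, frames [V, X, K]
A: miss, evict V, frames [X, K, A]
X: hit

{A, K, X}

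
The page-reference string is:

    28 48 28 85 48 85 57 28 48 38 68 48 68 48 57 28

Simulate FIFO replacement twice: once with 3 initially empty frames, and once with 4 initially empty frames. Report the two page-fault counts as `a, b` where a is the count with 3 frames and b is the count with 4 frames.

10, 8

3 frames: F F . F . . F F F F F . . . F F → 10 faults.
4 frames: F F . F . . F . . F F F . . . F → 8 faults.
8 < 10: adding a frame reduced faults, as is typical.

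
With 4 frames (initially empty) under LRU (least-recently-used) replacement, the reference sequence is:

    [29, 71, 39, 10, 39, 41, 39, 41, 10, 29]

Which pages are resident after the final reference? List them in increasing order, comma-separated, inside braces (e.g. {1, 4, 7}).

29 -> miss, frames (29)
71 -> miss, frames (29 71)
39 -> miss, frames (29 71 39)
10 -> miss, frames (29 71 39 10)
39 -> hit
41 -> miss, evict 29, frames (71 10 39 41)
39 -> hit
41 -> hit
10 -> hit
29 -> miss, evict 71, frames (39 41 10 29)

{10, 29, 39, 41}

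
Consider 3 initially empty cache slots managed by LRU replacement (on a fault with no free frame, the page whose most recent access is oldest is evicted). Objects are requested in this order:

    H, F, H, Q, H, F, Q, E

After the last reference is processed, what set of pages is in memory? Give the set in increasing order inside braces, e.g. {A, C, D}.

{E, F, Q}

H: fault, frames [H]
F: fault, frames [H, F]
H: hit
Q: fault, frames [F, H, Q]
H: hit
F: hit
Q: hit
E: fault, evict H, frames [F, Q, E]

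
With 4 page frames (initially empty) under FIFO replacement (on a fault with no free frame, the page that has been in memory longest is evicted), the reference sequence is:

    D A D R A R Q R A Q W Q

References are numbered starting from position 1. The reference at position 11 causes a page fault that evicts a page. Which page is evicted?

D

pos 1: D: fault, frames {D}
pos 2: A: fault, frames {D,A}
pos 3: D: hit
pos 4: R: fault, frames {D,A,R}
pos 5: A: hit
pos 6: R: hit
pos 7: Q: fault, frames {D,A,R,Q}
pos 8: R: hit
pos 9: A: hit
pos 10: Q: hit
pos 11: W: fault, evict D, frames {A,R,Q,W}
At position 11, page D is evicted.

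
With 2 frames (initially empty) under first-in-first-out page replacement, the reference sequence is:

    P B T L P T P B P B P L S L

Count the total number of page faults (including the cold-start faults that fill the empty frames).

P: miss, frames [P]
B: miss, frames [P, B]
T: miss, evict P, frames [B, T]
L: miss, evict B, frames [T, L]
P: miss, evict T, frames [L, P]
T: miss, evict L, frames [P, T]
P: hit
B: miss, evict P, frames [T, B]
P: miss, evict T, frames [B, P]
B: hit
P: hit
L: miss, evict B, frames [P, L]
S: miss, evict P, frames [L, S]
L: hit
Page faults: 10.

10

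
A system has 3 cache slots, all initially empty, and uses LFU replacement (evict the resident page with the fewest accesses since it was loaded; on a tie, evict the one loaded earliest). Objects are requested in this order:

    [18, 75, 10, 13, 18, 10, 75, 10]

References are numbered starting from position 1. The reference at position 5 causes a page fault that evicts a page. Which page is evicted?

pos 1: 18 → fault, frames {18}
pos 2: 75 → fault, frames {18,75}
pos 3: 10 → fault, frames {18,75,10}
pos 4: 13 → fault, evict 18, frames {75,10,13}
pos 5: 18 → fault, evict 75, frames {10,13,18}
At position 5, page 75 is evicted.

75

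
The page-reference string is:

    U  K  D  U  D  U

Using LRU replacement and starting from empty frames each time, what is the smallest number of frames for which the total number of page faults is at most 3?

3

f=1: 6 faults
f=2: 4 faults
f=3: 3 faults
Smallest f with faults ≤ 3 is 3.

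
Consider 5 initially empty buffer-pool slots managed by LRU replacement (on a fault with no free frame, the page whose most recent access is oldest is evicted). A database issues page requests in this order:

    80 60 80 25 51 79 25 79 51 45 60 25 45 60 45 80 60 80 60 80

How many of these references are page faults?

80 -> miss, frames (80)
60 -> miss, frames (80 60)
80 -> hit
25 -> miss, frames (60 80 25)
51 -> miss, frames (60 80 25 51)
79 -> miss, frames (60 80 25 51 79)
25 -> hit
79 -> hit
51 -> hit
45 -> miss, evict 60, frames (80 25 79 51 45)
60 -> miss, evict 80, frames (25 79 51 45 60)
25 -> hit
45 -> hit
60 -> hit
45 -> hit
80 -> miss, evict 79, frames (51 25 60 45 80)
60 -> hit
80 -> hit
60 -> hit
80 -> hit
Page faults: 8.

8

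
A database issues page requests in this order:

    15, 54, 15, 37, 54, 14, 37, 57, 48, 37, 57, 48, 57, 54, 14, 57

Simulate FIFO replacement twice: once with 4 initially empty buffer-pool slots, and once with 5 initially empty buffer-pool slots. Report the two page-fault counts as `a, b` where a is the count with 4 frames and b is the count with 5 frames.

7, 6

4 frames: F F . F . F . F F . . . . F . . → 7 faults.
5 frames: F F . F . F . F F . . . . . . . → 6 faults.
6 < 7: adding a frame reduced faults, as is typical.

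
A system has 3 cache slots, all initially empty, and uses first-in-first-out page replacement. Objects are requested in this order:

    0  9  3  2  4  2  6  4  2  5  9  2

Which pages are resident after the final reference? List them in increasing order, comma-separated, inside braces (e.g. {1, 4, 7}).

{2, 5, 9}

0 → fault, frames {0}
9 → fault, frames {0,9}
3 → fault, frames {0,9,3}
2 → fault, evict 0, frames {9,3,2}
4 → fault, evict 9, frames {3,2,4}
2 → hit
6 → fault, evict 3, frames {2,4,6}
4 → hit
2 → hit
5 → fault, evict 2, frames {4,6,5}
9 → fault, evict 4, frames {6,5,9}
2 → fault, evict 6, frames {5,9,2}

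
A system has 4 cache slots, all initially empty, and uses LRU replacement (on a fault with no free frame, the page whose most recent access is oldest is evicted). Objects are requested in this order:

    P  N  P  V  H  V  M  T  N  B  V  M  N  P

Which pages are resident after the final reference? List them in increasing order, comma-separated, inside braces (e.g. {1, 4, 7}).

{M, N, P, V}

P: miss, frames (P)
N: miss, frames (P N)
P: hit
V: miss, frames (N P V)
H: miss, frames (N P V H)
V: hit
M: miss, evict N, frames (P H V M)
T: miss, evict P, frames (H V M T)
N: miss, evict H, frames (V M T N)
B: miss, evict V, frames (M T N B)
V: miss, evict M, frames (T N B V)
M: miss, evict T, frames (N B V M)
N: hit
P: miss, evict B, frames (V M N P)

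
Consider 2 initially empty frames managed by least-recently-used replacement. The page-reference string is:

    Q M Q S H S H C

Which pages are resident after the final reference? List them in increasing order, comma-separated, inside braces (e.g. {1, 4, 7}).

{C, H}

Q → fault, frames {Q}
M → fault, frames {Q,M}
Q → hit
S → fault, evict M, frames {Q,S}
H → fault, evict Q, frames {S,H}
S → hit
H → hit
C → fault, evict S, frames {H,C}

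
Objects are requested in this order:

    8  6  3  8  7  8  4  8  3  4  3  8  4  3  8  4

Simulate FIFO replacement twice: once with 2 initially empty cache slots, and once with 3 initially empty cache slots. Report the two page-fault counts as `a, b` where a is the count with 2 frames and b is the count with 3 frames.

2 frames: F F F F F . F F F F . F . F . F → 12 faults.
3 frames: F F F . F F F . F . . . . . . . → 7 faults.
7 < 12: adding a frame reduced faults, as is typical.

12, 7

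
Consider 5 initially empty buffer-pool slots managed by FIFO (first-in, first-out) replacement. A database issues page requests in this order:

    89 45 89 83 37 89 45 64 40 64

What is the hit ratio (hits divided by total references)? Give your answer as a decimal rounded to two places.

0.40

89 → fault, frames (89)
45 → fault, frames (89 45)
89 → hit
83 → fault, frames (89 45 83)
37 → fault, frames (89 45 83 37)
89 → hit
45 → hit
64 → fault, frames (89 45 83 37 64)
40 → fault, evict 89, frames (45 83 37 64 40)
64 → hit
Hits: 4 of 10 references → 4/10 = 0.4000.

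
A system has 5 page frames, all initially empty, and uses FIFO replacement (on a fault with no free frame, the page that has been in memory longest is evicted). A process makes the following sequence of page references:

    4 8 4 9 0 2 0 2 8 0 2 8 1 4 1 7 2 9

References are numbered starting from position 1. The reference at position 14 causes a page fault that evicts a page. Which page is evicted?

pos 1: 4 → miss, frames (4)
pos 2: 8 → miss, frames (4 8)
pos 3: 4 → hit
pos 4: 9 → miss, frames (4 8 9)
pos 5: 0 → miss, frames (4 8 9 0)
pos 6: 2 → miss, frames (4 8 9 0 2)
pos 7: 0 → hit
pos 8: 2 → hit
pos 9: 8 → hit
pos 10: 0 → hit
pos 11: 2 → hit
pos 12: 8 → hit
pos 13: 1 → miss, evict 4, frames (8 9 0 2 1)
pos 14: 4 → miss, evict 8, frames (9 0 2 1 4)
At position 14, page 8 is evicted.

8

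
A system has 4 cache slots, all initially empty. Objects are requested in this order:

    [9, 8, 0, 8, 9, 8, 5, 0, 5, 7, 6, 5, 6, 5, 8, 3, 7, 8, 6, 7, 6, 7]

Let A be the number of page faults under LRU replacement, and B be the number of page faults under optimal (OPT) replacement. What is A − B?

Under LRU: F F F . . . F . . F F . . . F F F . F . . . → 10 faults.
Under OPT: F F F . . . F . . F F . . . . F . . . . . . → 7 faults.
A − B = 10 − 7 = 3.

3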